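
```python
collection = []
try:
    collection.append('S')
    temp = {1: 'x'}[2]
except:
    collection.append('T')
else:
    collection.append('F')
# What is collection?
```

Step-by-step execution trace:
1. try: `collection.append('S')` → collection = ['S'].
2. `temp = {1: 'x'}[2]` raises KeyError.
3. bare `except` matches → `collection.append('T')` → collection = ['S', 'T'].
4. `else` is skipped (an exception was raised).
Result: ['S', 'T']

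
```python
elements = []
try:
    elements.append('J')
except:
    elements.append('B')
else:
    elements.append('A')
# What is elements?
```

Step-by-step execution trace:
1. try: `elements.append('J')` → elements = ['J']. No exception raised.
2. `except` is skipped.
3. `else` runs (try completed without exception): `elements.append('A')` → elements = ['J', 'A'].
Result: ['J', 'A']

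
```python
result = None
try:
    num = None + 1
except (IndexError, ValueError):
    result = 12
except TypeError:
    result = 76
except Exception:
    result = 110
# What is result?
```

Step-by-step execution trace:
1. `num = None + 1` raises TypeError.
2. `except (IndexError, ValueError)` does not match TypeError; skipped.
3. `except TypeError` matches (exact type match) → result = 76.
4. `except Exception` is not reached.
Result: 76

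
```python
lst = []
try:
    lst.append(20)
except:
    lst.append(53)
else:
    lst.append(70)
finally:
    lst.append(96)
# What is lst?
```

Step-by-step execution trace:
1. try: `lst.append(20)` → lst = [20]. No exception raised.
2. `except` is skipped.
3. `else` runs: `lst.append(70)` → lst = [20, 70].
4. `finally` always runs: `lst.append(96)` → lst = [20, 70, 96].
Result: [20, 70, 96]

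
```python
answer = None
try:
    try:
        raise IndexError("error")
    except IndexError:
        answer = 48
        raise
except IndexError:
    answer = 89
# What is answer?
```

Step-by-step execution trace:
1. Inner try: `raise IndexError("error")` raises IndexError.
2. Inner `except IndexError` matches → answer = 48.
3. bare `raise` re-raises the same IndexError.
4. Outer `except IndexError` matches → answer = 89.
Result: 89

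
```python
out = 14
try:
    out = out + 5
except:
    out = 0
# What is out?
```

Step-by-step execution trace:
1. out starts at 14.
2. try: `out = out + 5` → out = 19. No exception raised.
3. `except` is skipped.
Result: 19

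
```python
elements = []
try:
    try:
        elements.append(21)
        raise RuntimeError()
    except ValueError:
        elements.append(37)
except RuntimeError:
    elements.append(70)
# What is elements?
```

Step-by-step execution trace:
1. Inner try: `elements.append(21)` → elements = [21].
2. `raise RuntimeError()` raises RuntimeError.
3. Inner `except ValueError` does not match RuntimeError; exception propagates to outer try.
4. Outer `except RuntimeError` matches → `elements.append(70)` → elements = [21, 70].
Result: [21, 70]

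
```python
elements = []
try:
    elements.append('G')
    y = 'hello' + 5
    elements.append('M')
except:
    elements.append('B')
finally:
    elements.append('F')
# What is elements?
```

Step-by-step execution trace:
1. try: `elements.append('G')` → elements = ['G'].
2. `y = 'hello' + 5` raises TypeError; `elements.append('M')` is not reached.
3. bare `except` matches → `elements.append('B')` → elements = ['G', 'B'].
4. finally always runs: `elements.append('F')` → elements = ['G', 'B', 'F'].
Result: ['G', 'B', 'F']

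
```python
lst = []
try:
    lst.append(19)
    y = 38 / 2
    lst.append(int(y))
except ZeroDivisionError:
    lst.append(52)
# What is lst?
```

Step-by-step execution trace:
1. try: `lst.append(19)` → lst = [19].
2. `y = 38 / 2` → y = 19.0. No exception raised.
3. `lst.append(int(y))` → lst = [19, 19].
4. `except ZeroDivisionError` is skipped (no exception was raised).
Result: [19, 19]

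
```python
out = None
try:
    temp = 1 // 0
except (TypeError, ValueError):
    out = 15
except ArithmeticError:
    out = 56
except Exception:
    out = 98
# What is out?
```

Step-by-step execution trace:
1. `temp = 1 // 0` raises ZeroDivisionError.
2. `except (TypeError, ValueError)` does not match ZeroDivisionError; skipped.
3. `except ArithmeticError` matches (ZeroDivisionError is a subclass of ArithmeticError) → out = 56.
4. `except Exception` is not reached.
Result: 56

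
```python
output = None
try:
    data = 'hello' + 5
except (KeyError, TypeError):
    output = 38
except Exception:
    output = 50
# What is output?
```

Step-by-step execution trace:
1. `data = 'hello' + 5` raises TypeError.
2. `except (KeyError, TypeError)` matches (TypeError is in the tuple) → output = 38.
3. `except Exception` is not reached.
Result: 38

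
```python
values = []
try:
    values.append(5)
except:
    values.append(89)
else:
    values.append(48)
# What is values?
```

Step-by-step execution trace:
1. try: `values.append(5)` → values = [5]. No exception raised.
2. `except` is skipped.
3. `else` runs (try completed without exception): `values.append(48)` → values = [5, 48].
Result: [5, 48]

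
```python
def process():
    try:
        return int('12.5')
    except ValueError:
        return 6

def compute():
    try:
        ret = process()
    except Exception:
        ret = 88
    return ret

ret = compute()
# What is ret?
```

Step-by-step execution trace:
1. `compute()` calls `process()`.
2. In process: `int('12.5')` raises ValueError; `except ValueError` catches it → returns 6.
3. In compute: `ret = process()` → ret = 6. No exception reaches compute.
4. `except Exception` is skipped; compute returns 6.
5. ret = 6.
Result: 6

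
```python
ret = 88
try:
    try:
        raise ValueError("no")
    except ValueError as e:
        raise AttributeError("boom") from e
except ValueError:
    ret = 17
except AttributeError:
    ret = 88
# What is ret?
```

Step-by-step execution trace:
1. Inner try raises ValueError; inner `except ValueError as e` catches it.
2. `raise AttributeError(...) from e` raises AttributeError (ValueError is attached as __cause__, but only AttributeError is active).
3. Outer `except ValueError` does not match AttributeError; skipped.
4. Outer `except AttributeError` matches → ret = 88.
Result: 88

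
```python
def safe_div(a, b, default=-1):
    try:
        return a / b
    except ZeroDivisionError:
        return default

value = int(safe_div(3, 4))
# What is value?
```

Step-by-step execution trace:
1. `safe_div(3, 4)` enters try: `return 3 / 4` → returns 0.75. No exception raised.
2. `except ZeroDivisionError` is skipped.
3. `int(0.75)` → 0 → value = 0.
Result: 0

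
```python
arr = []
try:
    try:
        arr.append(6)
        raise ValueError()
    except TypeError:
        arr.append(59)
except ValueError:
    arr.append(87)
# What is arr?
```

Step-by-step execution trace:
1. Inner try: `arr.append(6)` → arr = [6].
2. `raise ValueError()` raises ValueError.
3. Inner `except TypeError` does not match ValueError; exception propagates to outer try.
4. Outer `except ValueError` matches → `arr.append(87)` → arr = [6, 87].
Result: [6, 87]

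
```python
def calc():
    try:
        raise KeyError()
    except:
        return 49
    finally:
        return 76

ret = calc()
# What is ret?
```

Step-by-step execution trace:
1. `calc()` enters try: `raise KeyError()` raises KeyError.
2. bare `except` matches → `return 49` sets pending return value 49.
3. Before returning, `finally: return 76` runs and overrides the pending return.
4. calc() returns 76 → ret = 76.
Result: 76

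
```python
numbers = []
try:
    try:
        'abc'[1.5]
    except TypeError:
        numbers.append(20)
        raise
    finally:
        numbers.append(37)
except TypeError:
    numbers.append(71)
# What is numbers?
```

Step-by-step execution trace:
1. Inner try: `'abc'[1.5]` raises TypeError.
2. Inner `except TypeError` matches → `numbers.append(20)` → numbers = [20].
3. bare `raise` re-raises TypeError.
4. Inner `finally` runs during unwinding: `numbers.append(37)` → numbers = [20, 37].
5. Outer `except TypeError` matches → `numbers.append(71)` → numbers = [20, 37, 71].
Result: [20, 37, 71]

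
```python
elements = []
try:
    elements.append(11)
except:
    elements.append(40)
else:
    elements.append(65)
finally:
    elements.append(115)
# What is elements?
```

Step-by-step execution trace:
1. try: `elements.append(11)` → elements = [11]. No exception raised.
2. `except` is skipped.
3. `else` runs: `elements.append(65)` → elements = [11, 65].
4. `finally` always runs: `elements.append(115)` → elements = [11, 65, 115].
Result: [11, 65, 115]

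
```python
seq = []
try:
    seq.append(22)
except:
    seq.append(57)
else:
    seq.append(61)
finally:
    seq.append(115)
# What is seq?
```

Step-by-step execution trace:
1. try: `seq.append(22)` → seq = [22]. No exception raised.
2. `except` is skipped.
3. `else` runs: `seq.append(61)` → seq = [22, 61].
4. `finally` always runs: `seq.append(115)` → seq = [22, 61, 115].
Result: [22, 61, 115]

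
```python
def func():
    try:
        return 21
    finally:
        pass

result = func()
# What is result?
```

Step-by-step execution trace:
1. `func()` enters try: `return 21` sets pending return value 21.
2. Before returning, `finally: pass` runs (no effect).
3. func() returns 21 → result = 21.
Result: 21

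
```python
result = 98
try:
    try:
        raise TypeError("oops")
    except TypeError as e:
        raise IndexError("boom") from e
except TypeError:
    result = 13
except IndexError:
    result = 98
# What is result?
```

Step-by-step execution trace:
1. Inner try raises TypeError; inner `except TypeError as e` catches it.
2. `raise IndexError(...) from e` raises IndexError (TypeError is attached as __cause__, but only IndexError is active).
3. Outer `except TypeError` does not match IndexError; skipped.
4. Outer `except IndexError` matches → result = 98.
Result: 98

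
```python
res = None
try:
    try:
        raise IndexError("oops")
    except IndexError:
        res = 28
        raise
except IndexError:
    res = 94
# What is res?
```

Step-by-step execution trace:
1. Inner try: `raise IndexError("oops")` raises IndexError.
2. Inner `except IndexError` matches → res = 28.
3. bare `raise` re-raises the same IndexError.
4. Outer `except IndexError` matches → res = 94.
Result: 94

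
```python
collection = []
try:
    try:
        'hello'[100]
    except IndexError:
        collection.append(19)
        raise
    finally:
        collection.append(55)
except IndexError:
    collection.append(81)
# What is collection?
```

Step-by-step execution trace:
1. Inner try: `'hello'[100]` raises IndexError.
2. Inner `except IndexError` matches → `collection.append(19)` → collection = [19].
3. bare `raise` re-raises IndexError.
4. Inner `finally` runs during unwinding: `collection.append(55)` → collection = [19, 55].
5. Outer `except IndexError` matches → `collection.append(81)` → collection = [19, 55, 81].
Result: [19, 55, 81]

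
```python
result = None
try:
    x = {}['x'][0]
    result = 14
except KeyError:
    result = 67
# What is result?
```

Step-by-step execution trace:
1. `x = {}['x'][0]` raises KeyError.
2. `result = 14` is not reached.
3. `except KeyError` matches → result = 67.
Result: 67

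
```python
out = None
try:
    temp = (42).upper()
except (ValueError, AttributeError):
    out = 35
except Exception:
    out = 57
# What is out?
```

Step-by-step execution trace:
1. `temp = (42).upper()` raises AttributeError.
2. `except (ValueError, AttributeError)` matches (AttributeError is in the tuple) → out = 35.
3. `except Exception` is not reached.
Result: 35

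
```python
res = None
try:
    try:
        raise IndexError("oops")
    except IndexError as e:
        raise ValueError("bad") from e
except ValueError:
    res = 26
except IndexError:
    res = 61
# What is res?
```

Step-by-step execution trace:
1. Inner try raises IndexError; inner `except IndexError as e` catches it.
2. `raise ValueError(...) from e` raises ValueError (IndexError is attached as __cause__, but only ValueError is active).
3. Outer `except ValueError` matches → res = 26.
4. `except IndexError` is not reached.
Result: 26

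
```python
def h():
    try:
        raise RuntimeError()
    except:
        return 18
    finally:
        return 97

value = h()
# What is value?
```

Step-by-step execution trace:
1. `h()` enters try: `raise RuntimeError()` raises RuntimeError.
2. bare `except` matches → `return 18` sets pending return value 18.
3. Before returning, `finally: return 97` runs and overrides the pending return.
4. h() returns 97 → value = 97.
Result: 97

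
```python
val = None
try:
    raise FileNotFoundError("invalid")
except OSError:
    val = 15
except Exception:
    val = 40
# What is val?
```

Step-by-step execution trace:
1. `raise FileNotFoundError(...)` raises FileNotFoundError.
2. `except OSError` matches (FileNotFoundError is a subclass of OSError) → val = 15.
3. `except Exception` is not reached.
Result: 15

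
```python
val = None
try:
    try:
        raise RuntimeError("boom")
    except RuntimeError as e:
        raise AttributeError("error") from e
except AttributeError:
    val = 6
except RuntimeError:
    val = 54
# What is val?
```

Step-by-step execution trace:
1. Inner try raises RuntimeError; inner `except RuntimeError as e` catches it.
2. `raise AttributeError(...) from e` raises AttributeError (RuntimeError is attached as __cause__, but only AttributeError is active).
3. Outer `except AttributeError` matches → val = 6.
4. `except RuntimeError` is not reached.
Result: 6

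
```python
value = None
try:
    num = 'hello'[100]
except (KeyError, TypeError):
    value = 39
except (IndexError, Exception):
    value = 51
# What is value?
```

Step-by-step execution trace:
1. `num = 'hello'[100]` raises IndexError.
2. `except (KeyError, TypeError)` does not match IndexError; skipped.
3. `except (IndexError, Exception)` matches (IndexError is in the tuple) → value = 51.
Result: 51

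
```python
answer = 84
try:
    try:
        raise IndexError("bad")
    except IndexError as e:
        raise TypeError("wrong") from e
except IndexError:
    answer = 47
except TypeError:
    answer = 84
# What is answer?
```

Step-by-step execution trace:
1. Inner try raises IndexError; inner `except IndexError as e` catches it.
2. `raise TypeError(...) from e` raises TypeError (IndexError is attached as __cause__, but only TypeError is active).
3. Outer `except IndexError` does not match TypeError; skipped.
4. Outer `except TypeError` matches → answer = 84.
Result: 84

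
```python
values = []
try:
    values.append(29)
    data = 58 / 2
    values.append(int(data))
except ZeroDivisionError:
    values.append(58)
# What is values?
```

Step-by-step execution trace:
1. try: `values.append(29)` → values = [29].
2. `data = 58 / 2` → data = 29.0. No exception raised.
3. `values.append(int(data))` → values = [29, 29].
4. `except ZeroDivisionError` is skipped (no exception was raised).
Result: [29, 29]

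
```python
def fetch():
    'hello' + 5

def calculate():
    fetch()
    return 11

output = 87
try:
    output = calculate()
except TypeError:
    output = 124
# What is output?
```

Step-by-step execution trace:
1. output starts at 87.
2. try: `calculate()` calls `fetch()`.
3. `fetch()` evaluates `'hello' + 5`, which raises TypeError; it propagates through calculate (uncaught).
4. `return 11` in calculate is not reached; the assignment to output does not complete.
5. `except TypeError` matches → output = 124.
Result: 124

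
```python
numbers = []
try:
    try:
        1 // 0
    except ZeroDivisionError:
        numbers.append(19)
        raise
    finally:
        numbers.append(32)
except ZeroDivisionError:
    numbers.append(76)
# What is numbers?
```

Step-by-step execution trace:
1. Inner try: `1 // 0` raises ZeroDivisionError.
2. Inner `except ZeroDivisionError` matches → `numbers.append(19)` → numbers = [19].
3. bare `raise` re-raises ZeroDivisionError.
4. Inner `finally` runs during unwinding: `numbers.append(32)` → numbers = [19, 32].
5. Outer `except ZeroDivisionError` matches → `numbers.append(76)` → numbers = [19, 32, 76].
Result: [19, 32, 76]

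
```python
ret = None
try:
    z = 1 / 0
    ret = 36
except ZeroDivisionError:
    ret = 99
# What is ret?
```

Step-by-step execution trace:
1. `z = 1 / 0` raises ZeroDivisionError.
2. `ret = 36` is not reached.
3. `except ZeroDivisionError` matches → ret = 99.
Result: 99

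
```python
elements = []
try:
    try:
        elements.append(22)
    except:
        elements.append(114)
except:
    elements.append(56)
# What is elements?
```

Step-by-step execution trace:
1. Inner try: `elements.append(22)` → elements = [22]. No exception raised.
2. Inner `except` is skipped.
3. Inner try completes normally; outer `except` is skipped.
Result: [22]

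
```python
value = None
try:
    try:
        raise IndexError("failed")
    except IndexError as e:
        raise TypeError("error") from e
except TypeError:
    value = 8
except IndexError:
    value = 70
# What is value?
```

Step-by-step execution trace:
1. Inner try raises IndexError; inner `except IndexError as e` catches it.
2. `raise TypeError(...) from e` raises TypeError (IndexError is attached as __cause__, but only TypeError is active).
3. Outer `except TypeError` matches → value = 8.
4. `except IndexError` is not reached.
Result: 8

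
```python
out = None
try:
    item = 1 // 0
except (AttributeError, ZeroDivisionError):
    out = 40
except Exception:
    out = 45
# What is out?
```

Step-by-step execution trace:
1. `item = 1 // 0` raises ZeroDivisionError.
2. `except (AttributeError, ZeroDivisionError)` matches (ZeroDivisionError is in the tuple) → out = 40.
3. `except Exception` is not reached.
Result: 40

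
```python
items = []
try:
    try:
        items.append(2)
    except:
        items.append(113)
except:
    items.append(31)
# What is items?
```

Step-by-step execution trace:
1. Inner try: `items.append(2)` → items = [2]. No exception raised.
2. Inner `except` is skipped.
3. Inner try completes normally; outer `except` is skipped.
Result: [2]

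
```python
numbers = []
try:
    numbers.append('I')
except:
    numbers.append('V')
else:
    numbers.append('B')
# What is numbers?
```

Step-by-step execution trace:
1. try: `numbers.append('I')` → numbers = ['I']. No exception raised.
2. `except` is skipped.
3. `else` runs (try completed without exception): `numbers.append('B')` → numbers = ['I', 'B'].
Result: ['I', 'B']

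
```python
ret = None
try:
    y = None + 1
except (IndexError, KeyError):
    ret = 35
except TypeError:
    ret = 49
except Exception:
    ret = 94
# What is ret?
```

Step-by-step execution trace:
1. `y = None + 1` raises TypeError.
2. `except (IndexError, KeyError)` does not match TypeError; skipped.
3. `except TypeError` matches (exact type match) → ret = 49.
4. `except Exception` is not reached.
Result: 49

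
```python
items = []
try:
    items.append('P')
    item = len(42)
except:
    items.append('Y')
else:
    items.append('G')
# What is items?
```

Step-by-step execution trace:
1. try: `items.append('P')` → items = ['P'].
2. `item = len(42)` raises TypeError.
3. bare `except` matches → `items.append('Y')` → items = ['P', 'Y'].
4. `else` is skipped (an exception was raised).
Result: ['P', 'Y']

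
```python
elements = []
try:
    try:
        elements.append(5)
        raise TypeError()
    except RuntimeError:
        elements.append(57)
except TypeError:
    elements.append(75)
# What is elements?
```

Step-by-step execution trace:
1. Inner try: `elements.append(5)` → elements = [5].
2. `raise TypeError()` raises TypeError.
3. Inner `except RuntimeError` does not match TypeError; exception propagates to outer try.
4. Outer `except TypeError` matches → `elements.append(75)` → elements = [5, 75].
Result: [5, 75]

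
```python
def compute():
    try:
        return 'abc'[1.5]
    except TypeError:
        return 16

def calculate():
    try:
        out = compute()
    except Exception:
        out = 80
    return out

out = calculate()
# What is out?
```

Step-by-step execution trace:
1. `calculate()` calls `compute()`.
2. In compute: `'abc'[1.5]` raises TypeError; `except TypeError` catches it → returns 16.
3. In calculate: `out = compute()` → out = 16. No exception reaches calculate.
4. `except Exception` is skipped; calculate returns 16.
5. out = 16.
Result: 16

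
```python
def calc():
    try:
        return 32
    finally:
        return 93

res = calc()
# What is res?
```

Step-by-step execution trace:
1. `calc()` enters try: `return 32` sets pending return value 32.
2. Before returning, `finally: return 93` runs and overrides the pending return.
3. calc() returns 93 → res = 93.
Result: 93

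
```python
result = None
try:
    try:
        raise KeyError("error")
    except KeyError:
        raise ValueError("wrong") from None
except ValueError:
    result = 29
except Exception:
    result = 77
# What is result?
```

Step-by-step execution trace:
1. Inner try raises KeyError; inner `except KeyError` catches it.
2. `raise ValueError(...) from None` raises ValueError (from None suppresses __context__, but the active exception is still ValueError).
3. Outer `except ValueError` matches → result = 29.
4. `except Exception` is not reached.
Result: 29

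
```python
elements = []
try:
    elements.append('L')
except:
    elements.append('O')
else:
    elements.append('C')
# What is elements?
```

Step-by-step execution trace:
1. try: `elements.append('L')` → elements = ['L']. No exception raised.
2. `except` is skipped.
3. `else` runs (try completed without exception): `elements.append('C')` → elements = ['L', 'C'].
Result: ['L', 'C']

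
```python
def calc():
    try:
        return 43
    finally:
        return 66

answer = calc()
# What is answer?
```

Step-by-step execution trace:
1. `calc()` enters try: `return 43` sets pending return value 43.
2. Before returning, `finally: return 66` runs and overrides the pending return.
3. calc() returns 66 → answer = 66.
Result: 66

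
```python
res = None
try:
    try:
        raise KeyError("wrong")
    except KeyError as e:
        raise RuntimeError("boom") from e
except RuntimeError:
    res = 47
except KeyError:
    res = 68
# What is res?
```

Step-by-step execution trace:
1. Inner try raises KeyError; inner `except KeyError as e` catches it.
2. `raise RuntimeError(...) from e` raises RuntimeError (KeyError is attached as __cause__, but only RuntimeError is active).
3. Outer `except RuntimeError` matches → res = 47.
4. `except KeyError` is not reached.
Result: 47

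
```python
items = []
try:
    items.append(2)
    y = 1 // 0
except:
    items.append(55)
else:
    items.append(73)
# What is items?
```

Step-by-step execution trace:
1. try: `items.append(2)` → items = [2].
2. `y = 1 // 0` raises ZeroDivisionError.
3. bare `except` matches → `items.append(55)` → items = [2, 55].
4. `else` is skipped (an exception was raised).
Result: [2, 55]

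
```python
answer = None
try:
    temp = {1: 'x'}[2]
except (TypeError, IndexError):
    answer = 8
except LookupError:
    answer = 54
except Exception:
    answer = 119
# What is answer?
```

Step-by-step execution trace:
1. `temp = {1: 'x'}[2]` raises KeyError.
2. `except (TypeError, IndexError)` does not match KeyError; skipped.
3. `except LookupError` matches (KeyError is a subclass of LookupError) → answer = 54.
4. `except Exception` is not reached.
Result: 54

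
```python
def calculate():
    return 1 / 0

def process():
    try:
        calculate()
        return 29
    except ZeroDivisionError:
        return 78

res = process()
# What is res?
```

Step-by-step execution trace:
1. `process()` calls `calculate()`.
2. `calculate()` evaluates `1 / 0`, which raises ZeroDivisionError; it propagates to the caller.
3. `return 29` is not reached.
4. `except ZeroDivisionError` in process matches → returns 78.
5. res = 78.
Result: 78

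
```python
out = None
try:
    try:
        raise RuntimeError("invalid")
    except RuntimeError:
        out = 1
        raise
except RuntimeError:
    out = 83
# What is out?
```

Step-by-step execution trace:
1. Inner try: `raise RuntimeError("invalid")` raises RuntimeError.
2. Inner `except RuntimeError` matches → out = 1.
3. bare `raise` re-raises the same RuntimeError.
4. Outer `except RuntimeError` matches → out = 83.
Result: 83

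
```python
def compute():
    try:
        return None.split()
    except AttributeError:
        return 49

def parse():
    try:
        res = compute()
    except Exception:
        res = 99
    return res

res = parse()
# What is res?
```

Step-by-step execution trace:
1. `parse()` calls `compute()`.
2. In compute: `None.split()` raises AttributeError; `except AttributeError` catches it → returns 49.
3. In parse: `res = compute()` → res = 49. No exception reaches parse.
4. `except Exception` is skipped; parse returns 49.
5. res = 49.
Result: 49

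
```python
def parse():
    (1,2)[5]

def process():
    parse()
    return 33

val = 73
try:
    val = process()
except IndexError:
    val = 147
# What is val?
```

Step-by-step execution trace:
1. val starts at 73.
2. try: `process()` calls `parse()`.
3. `parse()` evaluates `(1,2)[5]`, which raises IndexError; it propagates through process (uncaught).
4. `return 33` in process is not reached; the assignment to val does not complete.
5. `except IndexError` matches → val = 147.
Result: 147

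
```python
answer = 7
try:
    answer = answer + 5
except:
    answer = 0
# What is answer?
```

Step-by-step execution trace:
1. answer starts at 7.
2. try: `answer = answer + 5` → answer = 12. No exception raised.
3. `except` is skipped.
Result: 12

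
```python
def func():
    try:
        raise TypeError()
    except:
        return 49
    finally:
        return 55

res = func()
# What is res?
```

Step-by-step execution trace:
1. `func()` enters try: `raise TypeError()` raises TypeError.
2. bare `except` matches → `return 49` sets pending return value 49.
3. Before returning, `finally: return 55` runs and overrides the pending return.
4. func() returns 55 → res = 55.
Result: 55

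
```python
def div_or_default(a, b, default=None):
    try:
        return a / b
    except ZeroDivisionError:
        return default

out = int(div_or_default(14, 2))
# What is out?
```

Step-by-step execution trace:
1. `div_or_default(14, 2)` enters try: `return 14 / 2` → returns 7.0. No exception raised.
2. `except ZeroDivisionError` is skipped.
3. `int(7.0)` → 7 → out = 7.
Result: 7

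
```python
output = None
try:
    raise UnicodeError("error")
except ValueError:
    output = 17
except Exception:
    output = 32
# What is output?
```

Step-by-step execution trace:
1. `raise UnicodeError(...)` raises UnicodeError.
2. `except ValueError` matches (UnicodeError is a subclass of ValueError) → output = 17.
3. `except Exception` is not reached.
Result: 17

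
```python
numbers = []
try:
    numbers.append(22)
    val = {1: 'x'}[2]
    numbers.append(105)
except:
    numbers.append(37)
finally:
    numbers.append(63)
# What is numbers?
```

Step-by-step execution trace:
1. try: `numbers.append(22)` → numbers = [22].
2. `val = {1: 'x'}[2]` raises KeyError; `numbers.append(105)` is not reached.
3. bare `except` matches → `numbers.append(37)` → numbers = [22, 37].
4. finally always runs: `numbers.append(63)` → numbers = [22, 37, 63].
Result: [22, 37, 63]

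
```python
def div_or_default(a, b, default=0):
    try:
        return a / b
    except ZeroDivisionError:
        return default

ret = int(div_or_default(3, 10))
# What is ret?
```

Step-by-step execution trace:
1. `div_or_default(3, 10)` enters try: `return 3 / 10` → returns 0.3. No exception raised.
2. `except ZeroDivisionError` is skipped.
3. `int(0.3)` → 0 → ret = 0.
Result: 0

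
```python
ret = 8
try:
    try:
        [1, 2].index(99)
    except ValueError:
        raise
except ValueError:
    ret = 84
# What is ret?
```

Step-by-step execution trace:
1. Inner try: `[1, 2].index(99)` raises ValueError.
2. Inner `except ValueError` matches; bare `raise` re-raises the same ValueError.
3. Outer `except ValueError` matches → ret = 84.
Result: 84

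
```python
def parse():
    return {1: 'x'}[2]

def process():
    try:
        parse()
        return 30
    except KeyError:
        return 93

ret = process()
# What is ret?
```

Step-by-step execution trace:
1. `process()` calls `parse()`.
2. `parse()` evaluates `{1: 'x'}[2]`, which raises KeyError; it propagates to the caller.
3. `return 30` is not reached.
4. `except KeyError` in process matches → returns 93.
5. ret = 93.
Result: 93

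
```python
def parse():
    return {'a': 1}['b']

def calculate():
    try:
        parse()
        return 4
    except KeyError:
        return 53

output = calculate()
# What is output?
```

Step-by-step execution trace:
1. `calculate()` calls `parse()`.
2. `parse()` evaluates `{'a': 1}['b']`, which raises KeyError; it propagates to the caller.
3. `return 4` is not reached.
4. `except KeyError` in calculate matches → returns 53.
5. output = 53.
Result: 53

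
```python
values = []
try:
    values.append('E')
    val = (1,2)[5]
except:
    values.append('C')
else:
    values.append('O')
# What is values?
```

Step-by-step execution trace:
1. try: `values.append('E')` → values = ['E'].
2. `val = (1,2)[5]` raises IndexError.
3. bare `except` matches → `values.append('C')` → values = ['E', 'C'].
4. `else` is skipped (an exception was raised).
Result: ['E', 'C']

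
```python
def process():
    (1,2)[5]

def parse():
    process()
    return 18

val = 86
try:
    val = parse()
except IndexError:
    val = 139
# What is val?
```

Step-by-step execution trace:
1. val starts at 86.
2. try: `parse()` calls `process()`.
3. `process()` evaluates `(1,2)[5]`, which raises IndexError; it propagates through parse (uncaught).
4. `return 18` in parse is not reached; the assignment to val does not complete.
5. `except IndexError` matches → val = 139.
Result: 139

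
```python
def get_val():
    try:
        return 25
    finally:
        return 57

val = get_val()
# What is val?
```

Step-by-step execution trace:
1. `get_val()` enters try: `return 25` sets pending return value 25.
2. Before returning, `finally: return 57` runs and overrides the pending return.
3. get_val() returns 57 → val = 57.
Result: 57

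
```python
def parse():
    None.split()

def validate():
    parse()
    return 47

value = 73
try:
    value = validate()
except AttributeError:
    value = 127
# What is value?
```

Step-by-step execution trace:
1. value starts at 73.
2. try: `validate()` calls `parse()`.
3. `parse()` evaluates `None.split()`, which raises AttributeError; it propagates through validate (uncaught).
4. `return 47` in validate is not reached; the assignment to value does not complete.
5. `except AttributeError` matches → value = 127.
Result: 127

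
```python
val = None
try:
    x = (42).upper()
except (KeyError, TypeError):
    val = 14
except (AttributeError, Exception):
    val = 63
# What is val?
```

Step-by-step execution trace:
1. `x = (42).upper()` raises AttributeError.
2. `except (KeyError, TypeError)` does not match AttributeError; skipped.
3. `except (AttributeError, Exception)` matches (AttributeError is in the tuple) → val = 63.
Result: 63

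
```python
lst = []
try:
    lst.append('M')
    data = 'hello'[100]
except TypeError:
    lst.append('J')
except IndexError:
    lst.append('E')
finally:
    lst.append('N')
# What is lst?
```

Step-by-step execution trace:
1. try: `lst.append('M')` → lst = ['M'].
2. `data = 'hello'[100]` raises IndexError.
3. `except TypeError` does not match IndexError; skipped.
4. `except IndexError` matches → `lst.append('E')` → lst = ['M', 'E'].
5. finally always runs: `lst.append('N')` → lst = ['M', 'E', 'N'].
Result: ['M', 'E', 'N']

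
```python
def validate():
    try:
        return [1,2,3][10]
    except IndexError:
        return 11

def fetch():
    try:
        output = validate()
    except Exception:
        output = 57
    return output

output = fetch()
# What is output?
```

Step-by-step execution trace:
1. `fetch()` calls `validate()`.
2. In validate: `[1,2,3][10]` raises IndexError; `except IndexError` catches it → returns 11.
3. In fetch: `output = validate()` → output = 11. No exception reaches fetch.
4. `except Exception` is skipped; fetch returns 11.
5. output = 11.
Result: 11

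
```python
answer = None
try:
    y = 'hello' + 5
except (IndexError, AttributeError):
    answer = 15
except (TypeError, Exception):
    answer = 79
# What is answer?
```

Step-by-step execution trace:
1. `y = 'hello' + 5` raises TypeError.
2. `except (IndexError, AttributeError)` does not match TypeError; skipped.
3. `except (TypeError, Exception)` matches (TypeError is in the tuple) → answer = 79.
Result: 79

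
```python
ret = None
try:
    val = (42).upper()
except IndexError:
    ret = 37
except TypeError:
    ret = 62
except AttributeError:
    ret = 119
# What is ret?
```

Step-by-step execution trace:
1. `val = (42).upper()` raises AttributeError.
2. `except IndexError` does not match AttributeError; skipped.
3. `except TypeError` does not match AttributeError; skipped.
4. `except AttributeError` matches → ret = 119.
Result: 119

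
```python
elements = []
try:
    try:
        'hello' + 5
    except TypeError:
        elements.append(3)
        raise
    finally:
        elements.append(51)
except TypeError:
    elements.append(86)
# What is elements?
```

Step-by-step execution trace:
1. Inner try: `'hello' + 5` raises TypeError.
2. Inner `except TypeError` matches → `elements.append(3)` → elements = [3].
3. bare `raise` re-raises TypeError.
4. Inner `finally` runs during unwinding: `elements.append(51)` → elements = [3, 51].
5. Outer `except TypeError` matches → `elements.append(86)` → elements = [3, 51, 86].
Result: [3, 51, 86]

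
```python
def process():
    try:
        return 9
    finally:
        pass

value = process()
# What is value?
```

Step-by-step execution trace:
1. `process()` enters try: `return 9` sets pending return value 9.
2. Before returning, `finally: pass` runs (no effect).
3. process() returns 9 → value = 9.
Result: 9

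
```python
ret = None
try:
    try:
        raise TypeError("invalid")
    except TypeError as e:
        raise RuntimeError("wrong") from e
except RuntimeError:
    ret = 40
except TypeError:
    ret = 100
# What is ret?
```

Step-by-step execution trace:
1. Inner try raises TypeError; inner `except TypeError as e` catches it.
2. `raise RuntimeError(...) from e` raises RuntimeError (TypeError is attached as __cause__, but only RuntimeError is active).
3. Outer `except RuntimeError` matches → ret = 40.
4. `except TypeError` is not reached.
Result: 40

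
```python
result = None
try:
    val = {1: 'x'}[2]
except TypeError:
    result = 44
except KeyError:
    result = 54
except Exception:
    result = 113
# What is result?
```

Step-by-step execution trace:
1. `val = {1: 'x'}[2]` raises KeyError.
2. `except TypeError` does not match KeyError; skipped.
3. `except KeyError` matches → result = 54.
4. Remaining except clauses are skipped.
Result: 54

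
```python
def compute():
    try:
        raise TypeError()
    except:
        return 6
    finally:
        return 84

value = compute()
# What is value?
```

Step-by-step execution trace:
1. `compute()` enters try: `raise TypeError()` raises TypeError.
2. bare `except` matches → `return 6` sets pending return value 6.
3. Before returning, `finally: return 84` runs and overrides the pending return.
4. compute() returns 84 → value = 84.
Result: 84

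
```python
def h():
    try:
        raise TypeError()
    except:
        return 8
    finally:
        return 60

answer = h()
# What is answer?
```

Step-by-step execution trace:
1. `h()` enters try: `raise TypeError()` raises TypeError.
2. bare `except` matches → `return 8` sets pending return value 8.
3. Before returning, `finally: return 60` runs and overrides the pending return.
4. h() returns 60 → answer = 60.
Result: 60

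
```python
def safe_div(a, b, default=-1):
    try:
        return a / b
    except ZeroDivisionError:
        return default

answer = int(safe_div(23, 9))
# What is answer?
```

Step-by-step execution trace:
1. `safe_div(23, 9)` enters try: `return 23 / 9` → returns 2.5555555555555554. No exception raised.
2. `except ZeroDivisionError` is skipped.
3. `int(2.5555555555555554)` → 2 → answer = 2.
Result: 2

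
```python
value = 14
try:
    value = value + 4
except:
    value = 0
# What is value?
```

Step-by-step execution trace:
1. value starts at 14.
2. try: `value = value + 4` → value = 18. No exception raised.
3. `except` is skipped.
Result: 18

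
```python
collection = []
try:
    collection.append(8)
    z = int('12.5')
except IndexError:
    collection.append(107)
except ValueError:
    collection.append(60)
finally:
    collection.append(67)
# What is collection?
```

Step-by-step execution trace:
1. try: `collection.append(8)` → collection = [8].
2. `z = int('12.5')` raises ValueError.
3. `except IndexError` does not match ValueError; skipped.
4. `except ValueError` matches → `collection.append(60)` → collection = [8, 60].
5. finally always runs: `collection.append(67)` → collection = [8, 60, 67].
Result: [8, 60, 67]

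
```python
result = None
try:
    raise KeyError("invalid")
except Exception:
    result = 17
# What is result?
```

Step-by-step execution trace:
1. `raise KeyError(...)` raises KeyError.
2. `except Exception` matches (KeyError is a subclass of Exception) → result = 17.
Result: 17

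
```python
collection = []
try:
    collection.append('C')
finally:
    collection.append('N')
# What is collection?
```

Step-by-step execution trace:
1. try: `collection.append('C')` → collection = ['C'].
2. The try body completes without raising.
3. finally always runs: `collection.append('N')` → collection = ['C', 'N'].
Result: ['C', 'N']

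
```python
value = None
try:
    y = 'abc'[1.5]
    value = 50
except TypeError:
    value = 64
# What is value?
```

Step-by-step execution trace:
1. `y = 'abc'[1.5]` raises TypeError.
2. `value = 50` is not reached.
3. `except TypeError` matches → value = 64.
Result: 64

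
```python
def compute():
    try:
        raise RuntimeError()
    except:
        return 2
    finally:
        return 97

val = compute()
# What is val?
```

Step-by-step execution trace:
1. `compute()` enters try: `raise RuntimeError()` raises RuntimeError.
2. bare `except` matches → `return 2` sets pending return value 2.
3. Before returning, `finally: return 97` runs and overrides the pending return.
4. compute() returns 97 → val = 97.
Result: 97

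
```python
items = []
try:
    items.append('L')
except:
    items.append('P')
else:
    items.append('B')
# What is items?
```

Step-by-step execution trace:
1. try: `items.append('L')` → items = ['L']. No exception raised.
2. `except` is skipped.
3. `else` runs (try completed without exception): `items.append('B')` → items = ['L', 'B'].
Result: ['L', 'B']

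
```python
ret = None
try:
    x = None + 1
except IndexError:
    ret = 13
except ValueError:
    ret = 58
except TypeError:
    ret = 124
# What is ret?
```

Step-by-step execution trace:
1. `x = None + 1` raises TypeError.
2. `except IndexError` does not match TypeError; skipped.
3. `except ValueError` does not match TypeError; skipped.
4. `except TypeError` matches → ret = 124.
Result: 124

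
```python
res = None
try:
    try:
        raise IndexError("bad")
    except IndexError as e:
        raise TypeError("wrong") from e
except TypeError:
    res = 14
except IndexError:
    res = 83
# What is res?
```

Step-by-step execution trace:
1. Inner try raises IndexError; inner `except IndexError as e` catches it.
2. `raise TypeError(...) from e` raises TypeError (IndexError is attached as __cause__, but only TypeError is active).
3. Outer `except TypeError` matches → res = 14.
4. `except IndexError` is not reached.
Result: 14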